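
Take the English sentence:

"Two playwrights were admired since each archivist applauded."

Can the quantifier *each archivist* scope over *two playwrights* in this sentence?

No

*each archivist* sits inside the adjunct clause *since each archivist applauded*.
The adjunct-island constraint bars QR out of an adverbial clause.
The inverse ordering *each archivist* > *two playwrights* is therefore underivable.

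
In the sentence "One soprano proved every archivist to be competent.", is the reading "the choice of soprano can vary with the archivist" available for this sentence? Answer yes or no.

This is the *every archivist* > *one soprano* reading.
The ECM infinitive is scope-transparent — *every archivist* is free to raise above *one soprano*.
QR within a single clause is free, so the lower quantifier may take scope over the higher one.

Yes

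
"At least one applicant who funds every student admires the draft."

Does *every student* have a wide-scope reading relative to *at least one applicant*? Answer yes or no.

No

*every student* occurs within the relative clause *who funds every student*.
The relative clause forms an island for QR, so the quantifier is confined to the head noun's restrictor.
Hence only narrow scope for *every student* (under *at least one applicant*) survives.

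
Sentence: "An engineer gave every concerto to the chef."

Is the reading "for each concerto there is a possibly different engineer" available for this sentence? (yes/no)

This is the *every concerto* > *an engineer* reading.
*every concerto* is the matrix object and *an engineer* the matrix subject; the two are clausemates.
QR within a single clause is free, so the lower quantifier may take scope over the higher one.
Both orderings are possible: *an engineer* > *every concerto* and *every concerto* > *an engineer*.

Yes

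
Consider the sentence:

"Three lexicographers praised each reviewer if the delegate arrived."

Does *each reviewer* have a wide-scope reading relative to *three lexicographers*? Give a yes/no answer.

Although there is an adjunct clause, *each reviewer* is in the main clause, not inside the adjunct.
Nothing blocks QR of the lower DP to a position above the higher one, so inverse scope is available.
So *each reviewer* > *three lexicographers* is among the available readings.

Yes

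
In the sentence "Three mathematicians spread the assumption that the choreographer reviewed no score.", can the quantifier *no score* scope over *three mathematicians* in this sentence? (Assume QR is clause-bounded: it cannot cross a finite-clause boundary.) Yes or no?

*no score* is embedded in the complex NP *the assumption that the choreographer reviewed no score*.
Since the clause is the complement of a nominal head, the CNPC blocks scope extraction.
There is no licit LF on which *no score* c-commands *three mathematicians*.

No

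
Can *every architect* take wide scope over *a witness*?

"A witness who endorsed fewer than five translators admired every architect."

Although the sentence contains a relative clause (*who endorsed fewer than five translators*), *every architect* is outside it, in the matrix VP.
Nothing blocks QR of the lower DP to a position above the higher one, so inverse scope is available.

Yes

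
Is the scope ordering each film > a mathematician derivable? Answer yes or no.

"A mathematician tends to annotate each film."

The matrix predicate is a raising verb, whose infinitival complement is not a scope island — *each film* can QR into the matrix clause.
No island intervenes, so both surface and inverse scope are derivable.
Both orderings are possible: *a mathematician* > *each film* and *each film* > *a mathematician*.

Yes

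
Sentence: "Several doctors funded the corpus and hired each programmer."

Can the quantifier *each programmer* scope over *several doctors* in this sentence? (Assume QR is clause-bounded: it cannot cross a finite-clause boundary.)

Structurally, *each programmer* is inside one conjunct of the coordinate structure (*hired each programmer*).
Asymmetric QR out of one conjunct violates the Coordinate Structure Constraint.
The inverse ordering *each programmer* > *several doctors* is therefore underivable.

No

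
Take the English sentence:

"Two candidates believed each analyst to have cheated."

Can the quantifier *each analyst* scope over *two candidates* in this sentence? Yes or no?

Yes

*each analyst* is an ECM subject; ECM complements are not islands, and the embedded quantifier may take matrix scope.
Since no island is crossed, the inverse ordering is licensed alongside surface scope.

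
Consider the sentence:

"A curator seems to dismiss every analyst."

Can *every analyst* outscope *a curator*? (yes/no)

Raising constructions are monoclausal for scope purposes; *every analyst* is not separated from *a curator* by any island.
QR within a single clause is free, so the lower quantifier may take scope over the higher one.

Yes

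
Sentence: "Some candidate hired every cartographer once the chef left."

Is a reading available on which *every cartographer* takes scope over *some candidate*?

*every cartographer* is a matrix argument; the adjunct is an island but the target quantifier is outside it.
Since no island is crossed, the inverse ordering is licensed alongside surface scope.

Yes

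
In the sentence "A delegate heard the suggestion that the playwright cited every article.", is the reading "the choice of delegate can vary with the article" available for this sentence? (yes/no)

The paraphrase describes the scope ordering *every article* > *a delegate*.
*every article* occurs within the complex NP *the suggestion that the playwright cited every article*.
Since the clause is the complement of a nominal head, the CNPC blocks scope extraction.
So *every article* cannot raise high enough to outscope *a delegate*; only the surface ordering *a delegate* > *every article* is available.

No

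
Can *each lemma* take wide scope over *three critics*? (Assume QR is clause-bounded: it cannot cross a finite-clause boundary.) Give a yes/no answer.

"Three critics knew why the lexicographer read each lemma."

Structurally, *each lemma* is inside the embedded question *why the lexicographer read each lemma*.
An indirect question is a wh-island; the filled [Spec,CP] blocks QR across the CP edge.
The inverse ordering *each lemma* > *three critics* is therefore underivable.

No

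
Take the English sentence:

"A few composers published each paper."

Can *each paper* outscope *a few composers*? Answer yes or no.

Yes

*each paper* is the matrix object and *a few composers* the matrix subject; the two are clausemates.
QR within a single clause is free, so the lower quantifier may take scope over the higher one.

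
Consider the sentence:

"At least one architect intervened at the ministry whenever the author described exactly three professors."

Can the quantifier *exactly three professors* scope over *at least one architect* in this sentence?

No

The target quantifier *exactly three professors* is part of the adjunct clause *whenever the author described exactly three professors*.
Adjuncts are opaque for quantifier raising; a quantifier in an adjunct stays inside it.
*exactly three professors* is confined to the island and cannot take scope over *at least one architect*.
(Only the surface reading survives: one fixed architect with respect to all the relevant professors.)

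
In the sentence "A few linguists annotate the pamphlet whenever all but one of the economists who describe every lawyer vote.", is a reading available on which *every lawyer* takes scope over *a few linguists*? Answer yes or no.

No

Structurally, *every lawyer* is inside the relative clause *who describe every lawyer*, which is itself inside the adjunct *whenever all but one of the economists who describe every lawyer vote*.
The quantifier would have to escape first the RC and then the adjunct — two independent island violations.
There is no licit LF on which *every lawyer* c-commands *a few linguists*.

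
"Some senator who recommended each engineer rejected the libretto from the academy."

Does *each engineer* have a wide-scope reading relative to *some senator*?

*each engineer* sits inside the relative clause *who recommended each engineer*.
Quantifiers inside a relative clause are trapped there; the RC boundary blocks QR.
So *each engineer* cannot raise high enough to outscope *some senator*; only the surface ordering *some senator* > *each engineer* is available.

No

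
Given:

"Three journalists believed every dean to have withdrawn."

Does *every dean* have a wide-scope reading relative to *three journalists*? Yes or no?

Yes

This is an ECM construction: *every dean* is the infinitival subject, Case-marked by the matrix verb, and the infinitive is transparent for QR.
QR within a single clause is free, so the lower quantifier may take scope over the higher one.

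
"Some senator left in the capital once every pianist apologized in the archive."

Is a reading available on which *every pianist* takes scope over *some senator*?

*every pianist* is embedded in the adjunct clause *once every pianist apologized in the archive*.
Scope out of an adjunct clause is unavailable: QR respects the adjunct-island constraint.
*every pianist* > *some senator* would require crossing that boundary, which is illicit.
(Only the surface reading survives: one fixed senator with respect to all the relevant pianists.)

No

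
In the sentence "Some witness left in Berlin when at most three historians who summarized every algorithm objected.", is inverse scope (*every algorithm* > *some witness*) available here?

No

*every algorithm* is embedded in the relative clause *who summarized every algorithm*, which is itself inside the adjunct *when at most three historians who summarized every algorithm objected*.
Two island boundaries intervene — the relative clause and the adjunct. Either alone would block QR.
The inverse ordering *every algorithm* > *some witness* is therefore underivable.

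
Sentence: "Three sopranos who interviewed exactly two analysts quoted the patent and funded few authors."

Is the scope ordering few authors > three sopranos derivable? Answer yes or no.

No

*few authors* is embedded in one conjunct of the coordinate structure (*funded few authors*).
QR out of a conjunct would have to apply non-ATB, which the CSC forbids.
So *few authors* cannot raise high enough to outscope *three sopranos*; only the surface ordering *three sopranos* > *few authors* is available.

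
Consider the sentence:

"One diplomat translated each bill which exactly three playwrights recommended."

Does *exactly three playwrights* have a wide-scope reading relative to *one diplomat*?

No

*exactly three playwrights* occurs within the relative clause *which exactly three playwrights recommended* modifying *each bill*.
Relative clauses block scope extraction: QR cannot target a position outside the modified NP.
So *exactly three playwrights* cannot raise to a position above *one diplomat*.
(Only the surface reading survives: one fixed diplomat with respect to all the relevant playwrights.)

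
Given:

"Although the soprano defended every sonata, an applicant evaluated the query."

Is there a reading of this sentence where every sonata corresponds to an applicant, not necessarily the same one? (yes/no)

The described interpretation is the *every sonata* > *an applicant* scoping.
The target quantifier *every sonata* is part of the adjunct clause *although the soprano defended every sonata*.
Since the clause is an adjunct (not a complement), the Adjunct Condition blocks QR across its edge.
*every sonata* is confined to the island and cannot take scope over *an applicant*.

No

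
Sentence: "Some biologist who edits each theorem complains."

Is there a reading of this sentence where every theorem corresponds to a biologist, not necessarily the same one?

No

That reading corresponds to *each theorem* > *some biologist*.
*each theorem* is embedded in the relative clause *who edits each theorem*.
A relative clause is a scope island — quantifier raising cannot cross its boundary.
So *each theorem* cannot raise to a position above *some biologist*.
(Only the surface reading survives: one fixed biologist with respect to all the relevant theorems.)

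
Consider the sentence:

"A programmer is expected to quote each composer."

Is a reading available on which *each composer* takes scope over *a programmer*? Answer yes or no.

Yes

Raising constructions are monoclausal for scope purposes; *each composer* is not separated from *a programmer* by any island.
Ordinary QR to a clause-peripheral position gives the wide-scope LF for the lower DP.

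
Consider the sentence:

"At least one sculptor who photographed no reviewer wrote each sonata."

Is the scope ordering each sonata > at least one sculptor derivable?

Yes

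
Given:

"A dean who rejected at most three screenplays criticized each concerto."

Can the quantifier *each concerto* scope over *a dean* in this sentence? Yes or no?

Although the sentence contains a relative clause (*who rejected at most three screenplays*), *each concerto* is outside it, in the matrix VP.
Ordinary QR to a clause-peripheral position gives the wide-scope LF for the lower DP.

Yes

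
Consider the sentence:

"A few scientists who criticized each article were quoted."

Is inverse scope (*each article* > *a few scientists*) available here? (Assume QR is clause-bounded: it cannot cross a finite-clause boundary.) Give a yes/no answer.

The target quantifier *each article* is part of the relative clause *who criticized each article*.
Relative clauses are scope islands: a quantifier cannot QR out of a relative clause to take scope in the matrix clause.
Hence only narrow scope for *each article* (under *a few scientists*) survives.

No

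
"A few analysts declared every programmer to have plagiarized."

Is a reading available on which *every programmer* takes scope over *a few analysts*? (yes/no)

*every programmer* is the subject of an ECM infinitive — the infinitival complement of an ECM verb is not a scope island, so *every programmer* can raise into the matrix clause.
Since no island is crossed, the inverse ordering is licensed alongside surface scope.

Yes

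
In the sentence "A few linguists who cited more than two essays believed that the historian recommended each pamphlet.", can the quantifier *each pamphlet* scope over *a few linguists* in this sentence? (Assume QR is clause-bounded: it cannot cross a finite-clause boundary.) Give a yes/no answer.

No

*each pamphlet* is embedded in the finite complement clause *that the historian recommended each pamphlet*.
Under clause-bounded QR, a quantifier in an embedded finite clause cannot raise into the matrix clause.
*each pamphlet* is confined to the island and cannot take scope over *a few linguists*.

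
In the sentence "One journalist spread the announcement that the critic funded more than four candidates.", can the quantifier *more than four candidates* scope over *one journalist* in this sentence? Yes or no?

No

*more than four candidates* occurs within the complex NP *the announcement that the critic funded more than four candidates*.
Since the clause is the complement of a nominal head, the CNPC blocks scope extraction.
*more than four candidates* is confined to the island and cannot take scope over *one journalist*.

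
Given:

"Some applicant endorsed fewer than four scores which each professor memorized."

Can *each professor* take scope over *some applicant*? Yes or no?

No

The target quantifier *each professor* is part of the relative clause *which each professor memorized* modifying *fewer than four scores*.
QR out of a relative clause is ruled out by the relative-clause island constraint.
Hence only narrow scope for *each professor* (under *some applicant*) survives.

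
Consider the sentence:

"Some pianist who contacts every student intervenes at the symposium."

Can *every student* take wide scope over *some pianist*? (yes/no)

No

*every student* is embedded in the relative clause *who contacts every student*.
A relative clause is a scope island — quantifier raising cannot cross its boundary.
So *every student* cannot raise high enough to outscope *some pianist*; only the surface ordering *some pianist* > *every student* is available.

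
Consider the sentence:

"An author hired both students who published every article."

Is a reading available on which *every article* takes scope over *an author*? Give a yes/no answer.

The DP *every article* is contained in the relative clause *who published every article* modifying *both students*.
Relative clauses are scope islands: a quantifier cannot QR out of a relative clause to take scope in the matrix clause.
There is no licit LF on which *every article* c-commands *an author*.

No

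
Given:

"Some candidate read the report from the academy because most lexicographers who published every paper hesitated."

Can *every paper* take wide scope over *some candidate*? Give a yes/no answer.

*every paper* sits inside the relative clause *who published every paper*, which is itself inside the adjunct *because most lexicographers who published every paper hesitated*.
Nested islands: the RC island is itself inside an adjunct island, so wide scope is doubly excluded.
*every paper* > *some candidate* would require crossing that boundary, which is illicit.

No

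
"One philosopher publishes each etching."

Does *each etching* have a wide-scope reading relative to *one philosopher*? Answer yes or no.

Yes

*each etching* and *one philosopher* are in the same minimal clause.
Clause-internal QR can adjoin the lower DP above the subject, yielding the inverse reading.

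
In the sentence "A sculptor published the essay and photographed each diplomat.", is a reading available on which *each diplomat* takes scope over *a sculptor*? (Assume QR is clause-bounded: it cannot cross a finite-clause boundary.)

No

Structurally, *each diplomat* is inside one conjunct of the coordinate structure (*photographed each diplomat*).
Asymmetric QR out of one conjunct violates the Coordinate Structure Constraint.
The inverse ordering *each diplomat* > *a sculptor* is therefore underivable.
(Only the surface reading survives: one fixed sculptor with respect to all the relevant diplomats.)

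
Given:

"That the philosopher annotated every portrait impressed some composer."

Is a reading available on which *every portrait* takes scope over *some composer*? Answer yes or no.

*every portrait* sits inside the sentential subject *that the philosopher annotated every portrait*.
Clausal subjects are scope islands; QR from inside the subject into the matrix is barred.
*every portrait* > *some composer* would require crossing that boundary, which is illicit.

No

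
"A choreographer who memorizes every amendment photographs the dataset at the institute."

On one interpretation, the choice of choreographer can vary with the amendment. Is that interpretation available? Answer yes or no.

No

That reading corresponds to *every amendment* > *a choreographer*.
Structurally, *every amendment* is inside the relative clause *who memorizes every amendment*.
The relative clause forms an island for QR, so the quantifier is confined to the head noun's restrictor.
There is no licit LF on which *every amendment* c-commands *a choreographer*.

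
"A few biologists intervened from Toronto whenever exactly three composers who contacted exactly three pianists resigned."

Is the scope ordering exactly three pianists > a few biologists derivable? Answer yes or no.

No

The target quantifier *exactly three pianists* is part of the relative clause *who contacted exactly three pianists*, which is itself inside the adjunct *whenever exactly three composers who contacted exactly three pianists resigned*.
Even if one barrier were somehow void, the other would still block QR.
The inverse ordering *exactly three pianists* > *a few biologists* is therefore underivable.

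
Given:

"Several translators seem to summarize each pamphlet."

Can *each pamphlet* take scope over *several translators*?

*each pamphlet* is inside a raising infinitive, which is transparent to QR (no CP barrier), so it behaves as a matrix argument.
Nothing blocks QR of the lower DP to a position above the higher one, so inverse scope is available.

Yes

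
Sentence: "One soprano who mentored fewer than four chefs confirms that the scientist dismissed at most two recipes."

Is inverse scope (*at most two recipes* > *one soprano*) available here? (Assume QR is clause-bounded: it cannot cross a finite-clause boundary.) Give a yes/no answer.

*at most two recipes* occurs within the finite complement clause *that the scientist dismissed at most two recipes*.
Given the clause-boundedness assumption, QR cannot cross the finite CP into the matrix.
The inverse ordering *at most two recipes* > *one soprano* is therefore underivable.

No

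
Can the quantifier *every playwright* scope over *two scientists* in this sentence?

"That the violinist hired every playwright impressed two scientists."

No

*every playwright* is embedded in the sentential subject *that the violinist hired every playwright*.
The subject-island constraint blocks QR out of a clausal subject.
The ordering *every playwright* > *two scientists* is therefore underivable.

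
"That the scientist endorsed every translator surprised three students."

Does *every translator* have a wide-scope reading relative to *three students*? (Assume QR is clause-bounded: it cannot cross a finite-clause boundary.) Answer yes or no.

*every translator* occurs within the sentential subject *that the scientist endorsed every translator*.
Sentential subjects are islands: a quantifier inside the subject clause cannot raise over the matrix predicate.
There is no licit LF on which *every translator* c-commands *three students*.

No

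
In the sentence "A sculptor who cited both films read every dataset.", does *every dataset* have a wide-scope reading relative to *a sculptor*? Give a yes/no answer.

The RC *who cited both films* is an island, but *every dataset* is not inside it — it is the matrix object, a clausemate of *a sculptor*.
Clause-internal QR can adjoin the lower DP above the subject, yielding the inverse reading.

Yes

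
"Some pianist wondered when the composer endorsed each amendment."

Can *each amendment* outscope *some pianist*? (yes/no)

No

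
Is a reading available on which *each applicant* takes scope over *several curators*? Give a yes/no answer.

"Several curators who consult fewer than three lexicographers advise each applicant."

Yes

*each applicant* sits in the matrix clause, not in the relative clause on *several curators*.
Ordinary QR to a clause-peripheral position gives the wide-scope LF for the lower DP.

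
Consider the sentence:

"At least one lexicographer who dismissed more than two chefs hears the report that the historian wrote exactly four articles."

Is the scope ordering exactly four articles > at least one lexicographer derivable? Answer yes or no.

No

*exactly four articles* sits inside the complex NP *the report that the historian wrote exactly four articles*.
The complex NP is opaque for QR — the quantifier is frozen inside the noun's complement.
*exactly four articles* > *at least one lexicographer* would require crossing that boundary, which is illicit.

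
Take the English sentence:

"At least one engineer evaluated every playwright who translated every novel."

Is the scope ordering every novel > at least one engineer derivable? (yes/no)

No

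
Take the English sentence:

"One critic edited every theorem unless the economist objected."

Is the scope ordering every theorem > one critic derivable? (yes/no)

*every theorem* is a matrix argument; the adjunct is an island but the target quantifier is outside it.
With no island boundary between them, the object can take inverse scope over the subject via ordinary QR within the clause.

Yes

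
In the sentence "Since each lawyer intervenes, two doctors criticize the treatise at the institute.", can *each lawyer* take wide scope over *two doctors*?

No

Structurally, *each lawyer* is inside the adjunct clause *since each lawyer intervenes*.
The adjunct-island constraint bars QR out of an adverbial clause.
So the wide-scope reading for *each lawyer* is blocked.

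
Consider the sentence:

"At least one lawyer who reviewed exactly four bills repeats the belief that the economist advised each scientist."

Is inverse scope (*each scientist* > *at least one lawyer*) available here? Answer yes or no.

No

The target quantifier *each scientist* is part of the complex NP *the belief that the economist advised each scientist*.
Since the clause is the complement of a nominal head, the CNPC blocks scope extraction.
*each scientist* > *at least one lawyer* would require crossing that boundary, which is illicit.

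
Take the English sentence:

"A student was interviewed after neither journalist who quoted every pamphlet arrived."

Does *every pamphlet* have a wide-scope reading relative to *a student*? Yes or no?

No

*every pamphlet* is embedded in the relative clause *who quoted every pamphlet*, which is itself inside the adjunct *after neither journalist who quoted every pamphlet arrived*.
The quantifier would have to escape first the RC and then the adjunct — two independent island violations.
*every pamphlet* > *a student* would require crossing that boundary, which is illicit.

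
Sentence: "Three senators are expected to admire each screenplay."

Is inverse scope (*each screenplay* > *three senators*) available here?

Yes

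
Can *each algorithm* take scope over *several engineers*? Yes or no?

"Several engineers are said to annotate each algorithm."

Raising constructions are monoclausal for scope purposes; *each algorithm* is not separated from *several engineers* by any island.
With no island boundary between them, the object can take inverse scope over the subject via ordinary QR within the clause.

Yes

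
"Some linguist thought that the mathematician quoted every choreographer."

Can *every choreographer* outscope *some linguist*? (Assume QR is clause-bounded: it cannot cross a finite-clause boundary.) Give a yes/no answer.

No

*every choreographer* occurs within the finite complement clause *that the mathematician quoted every choreographer*.
Under clause-bounded QR, a quantifier in an embedded finite clause cannot raise into the matrix clause.
So the wide-scope reading for *every choreographer* is blocked.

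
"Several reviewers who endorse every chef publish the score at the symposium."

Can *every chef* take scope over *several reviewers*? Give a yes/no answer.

The target quantifier *every chef* is part of the relative clause *who endorse every chef*.
The relative clause forms an island for QR, so the quantifier is confined to the head noun's restrictor.
So the wide-scope reading for *every chef* is blocked.

No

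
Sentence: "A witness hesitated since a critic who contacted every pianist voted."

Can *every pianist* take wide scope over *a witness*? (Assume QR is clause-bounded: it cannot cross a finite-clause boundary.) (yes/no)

No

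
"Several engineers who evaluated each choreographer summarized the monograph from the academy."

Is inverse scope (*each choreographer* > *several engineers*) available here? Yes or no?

No

*each choreographer* is embedded in the relative clause *who evaluated each choreographer*.
Relative clauses are scope islands: a quantifier cannot QR out of a relative clause to take scope in the matrix clause.
So the wide-scope reading for *each choreographer* is blocked.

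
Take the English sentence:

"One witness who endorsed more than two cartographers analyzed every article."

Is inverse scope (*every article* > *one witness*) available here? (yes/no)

*every article* sits in the matrix clause, not in the relative clause on *one witness*.
QR within a single clause is free, so the lower quantifier may take scope over the higher one.
The sentence is scopally ambiguous between *one witness* > *every article* and *every article* > *one witness*.

Yes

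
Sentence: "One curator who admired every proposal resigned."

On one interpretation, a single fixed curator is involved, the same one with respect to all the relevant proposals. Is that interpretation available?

That reading corresponds to *one curator* > *every proposal*.
That is the surface-scope ordering, which is always one of the available readings — island constraints only ever restrict inverse scope.

Yes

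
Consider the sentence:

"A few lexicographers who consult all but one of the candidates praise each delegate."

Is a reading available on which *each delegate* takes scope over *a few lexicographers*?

Although the sentence contains a relative clause (*who consult all but one of the candidates*), *each delegate* is outside it, in the matrix VP.
Nothing blocks QR of the lower DP to a position above the higher one, so inverse scope is available.

Yes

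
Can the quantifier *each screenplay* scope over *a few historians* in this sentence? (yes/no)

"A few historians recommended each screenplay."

*each screenplay* is the matrix object and *a few historians* the matrix subject; the two are clausemates.
With no island boundary between them, the object can take inverse scope over the subject via ordinary QR within the clause.

Yes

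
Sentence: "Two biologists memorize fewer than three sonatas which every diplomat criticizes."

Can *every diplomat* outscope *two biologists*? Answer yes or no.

No

*every diplomat* is embedded in the relative clause *which every diplomat criticizes* modifying *fewer than three sonatas*.
QR out of a relative clause is ruled out by the relative-clause island constraint.
*every diplomat* is confined to the island and cannot take scope over *two biologists*.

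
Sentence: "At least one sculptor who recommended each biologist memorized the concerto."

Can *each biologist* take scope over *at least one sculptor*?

*each biologist* occurs within the relative clause *who recommended each biologist*.
Quantifiers inside a relative clause are trapped there; the RC boundary blocks QR.
*each biologist* is confined to the island and cannot take scope over *at least one sculptor*.
(Only the surface reading survives: one fixed sculptor with respect to all the relevant biologists.)

No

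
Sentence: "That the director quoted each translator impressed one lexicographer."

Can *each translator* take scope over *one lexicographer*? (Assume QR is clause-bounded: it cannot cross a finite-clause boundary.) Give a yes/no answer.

The DP *each translator* is contained in the sentential subject *that the director quoted each translator*.
Sentential subjects are islands: a quantifier inside the subject clause cannot raise over the matrix predicate.
There is no licit LF on which *each translator* c-commands *one lexicographer*.

No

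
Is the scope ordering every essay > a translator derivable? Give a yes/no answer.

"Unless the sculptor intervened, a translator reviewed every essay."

Yes

The adjunct island is irrelevant here — *every essay* and *a translator* are both in the matrix clause.
Nothing blocks QR of the lower DP to a position above the higher one, so inverse scope is available.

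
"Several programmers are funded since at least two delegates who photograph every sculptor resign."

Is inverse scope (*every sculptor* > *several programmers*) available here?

No

*every sculptor* sits inside the relative clause *who photograph every sculptor*, which is itself inside the adjunct *since at least two delegates who photograph every sculptor resign*.
Even if one barrier were somehow void, the other would still block QR.
*every sculptor* is confined to the island and cannot take scope over *several programmers*.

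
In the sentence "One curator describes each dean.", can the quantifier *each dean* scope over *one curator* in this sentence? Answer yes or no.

Yes

*one curator* and *each dean* are co-arguments of the matrix verb, with nothing but a clause-internal boundary between them.
Nothing blocks QR of the lower DP to a position above the higher one, so inverse scope is available.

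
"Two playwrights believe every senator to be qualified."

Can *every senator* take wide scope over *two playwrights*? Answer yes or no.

This is an ECM construction: *every senator* is the infinitival subject, Case-marked by the matrix verb, and the infinitive is transparent for QR.
Nothing blocks QR of the lower DP to a position above the higher one, so inverse scope is available.
So *every senator* > *two playwrights* is among the available readings.

Yes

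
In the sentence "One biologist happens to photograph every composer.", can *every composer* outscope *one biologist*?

Yes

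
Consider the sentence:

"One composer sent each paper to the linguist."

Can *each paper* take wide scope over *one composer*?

*each paper* and *one composer* are in the same minimal clause.
No island intervenes, so both surface and inverse scope are derivable.
The sentence is scopally ambiguous between *one composer* > *each paper* and *each paper* > *one composer*.

Yes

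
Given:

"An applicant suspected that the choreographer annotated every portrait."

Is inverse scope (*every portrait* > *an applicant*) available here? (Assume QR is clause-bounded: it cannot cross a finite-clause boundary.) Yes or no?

No

*every portrait* is embedded in the finite complement clause *that the choreographer annotated every portrait*.
Under clause-bounded QR, a quantifier in an embedded finite clause cannot raise into the matrix clause.
The inverse ordering *every portrait* > *an applicant* is therefore underivable.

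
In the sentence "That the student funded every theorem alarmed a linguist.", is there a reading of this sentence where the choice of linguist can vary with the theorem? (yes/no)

No

That reading corresponds to *every theorem* > *a linguist*.
Structurally, *every theorem* is inside the sentential subject *that the student funded every theorem*.
Subjects — clausal subjects included — are islands for extraction, and QR is no exception.
There is no licit LF on which *every theorem* c-commands *a linguist*.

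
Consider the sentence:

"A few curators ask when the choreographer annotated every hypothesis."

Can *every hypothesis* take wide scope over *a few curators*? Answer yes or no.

*every hypothesis* is embedded in the embedded question *when the choreographer annotated every hypothesis*.
Embedded wh-clauses are opaque for QR, so the quantifier stays inside the question.
*every hypothesis* is confined to the island and cannot take scope over *a few curators*.

No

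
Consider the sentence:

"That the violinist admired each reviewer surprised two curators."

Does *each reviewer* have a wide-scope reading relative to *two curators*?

No

The DP *each reviewer* is contained in the sentential subject *that the violinist admired each reviewer*.
Clausal subjects are scope islands; QR from inside the subject into the matrix is barred.
*each reviewer* > *two curators* would require crossing that boundary, which is illicit.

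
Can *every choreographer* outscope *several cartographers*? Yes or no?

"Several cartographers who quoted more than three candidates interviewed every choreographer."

Yes

The RC *who quoted more than three candidates* is an island, but *every choreographer* is not inside it — it is the matrix object, a clausemate of *several cartographers*.
QR within a single clause is free, so the lower quantifier may take scope over the higher one.
Both orderings are possible: *several cartographers* > *every choreographer* and *every choreographer* > *several cartographers*.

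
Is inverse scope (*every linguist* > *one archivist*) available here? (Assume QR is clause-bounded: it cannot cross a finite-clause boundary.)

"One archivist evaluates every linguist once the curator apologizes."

Yes

The adjunct clause does not contain *every linguist*, which is the matrix object.
QR within a single clause is free, so the lower quantifier may take scope over the higher one.
Both orderings are possible: *one archivist* > *every linguist* and *every linguist* > *one archivist*.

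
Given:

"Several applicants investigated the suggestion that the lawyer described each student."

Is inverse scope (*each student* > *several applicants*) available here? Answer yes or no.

No

The DP *each student* is contained in the complex NP *the suggestion that the lawyer described each student*.
The complex NP is opaque for QR — the quantifier is frozen inside the noun's complement.
The inverse ordering *each student* > *several applicants* is therefore underivable.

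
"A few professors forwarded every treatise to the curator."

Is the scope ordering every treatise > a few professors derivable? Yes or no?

*a few professors* and *every treatise* are co-arguments of the matrix verb, with nothing but a clause-internal boundary between them.
Since no island is crossed, the inverse ordering is licensed alongside surface scope.
Both orderings are possible: *a few professors* > *every treatise* and *every treatise* > *a few professors*.

Yes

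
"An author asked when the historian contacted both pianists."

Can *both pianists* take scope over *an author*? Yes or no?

No

The target quantifier *both pianists* is part of the embedded question *when the historian contacted both pianists*.
Embedded questions are wh-islands: a quantifier inside an indirect question cannot QR into the matrix clause.
So the wide-scope reading for *both pianists* is blocked.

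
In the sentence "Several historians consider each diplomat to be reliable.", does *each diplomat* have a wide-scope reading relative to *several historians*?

Yes

This is an ECM construction: *each diplomat* is the infinitival subject, Case-marked by the matrix verb, and the infinitive is transparent for QR.
Ordinary QR to a clause-peripheral position gives the wide-scope LF for the lower DP.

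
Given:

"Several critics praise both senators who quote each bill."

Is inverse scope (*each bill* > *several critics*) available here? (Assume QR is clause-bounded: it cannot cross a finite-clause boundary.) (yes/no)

No

The DP *each bill* is contained in the relative clause *who quote each bill* modifying *both senators*.
The relative clause forms an island for QR, so the quantifier is confined to the head noun's restrictor.
So *each bill* cannot raise to a position above *several critics*.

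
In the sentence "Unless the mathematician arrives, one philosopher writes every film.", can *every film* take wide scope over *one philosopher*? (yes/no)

Neither queried DP is inside the adjunct, so the adjunct-island constraint does not apply.
Ordinary QR to a clause-peripheral position gives the wide-scope LF for the lower DP.
The sentence is scopally ambiguous between *one philosopher* > *every film* and *every film* > *one philosopher*.

Yes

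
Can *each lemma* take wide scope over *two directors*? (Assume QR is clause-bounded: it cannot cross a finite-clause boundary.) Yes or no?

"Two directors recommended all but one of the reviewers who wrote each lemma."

No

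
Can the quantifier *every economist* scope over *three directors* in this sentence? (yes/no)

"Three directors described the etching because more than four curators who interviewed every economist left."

*every economist* occurs within the relative clause *who interviewed every economist*, which is itself inside the adjunct *because more than four curators who interviewed every economist left*.
Both the relative clause and the enclosing adjunct are scope islands; QR cannot cross either.
There is no licit LF on which *every economist* c-commands *three directors*.

No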